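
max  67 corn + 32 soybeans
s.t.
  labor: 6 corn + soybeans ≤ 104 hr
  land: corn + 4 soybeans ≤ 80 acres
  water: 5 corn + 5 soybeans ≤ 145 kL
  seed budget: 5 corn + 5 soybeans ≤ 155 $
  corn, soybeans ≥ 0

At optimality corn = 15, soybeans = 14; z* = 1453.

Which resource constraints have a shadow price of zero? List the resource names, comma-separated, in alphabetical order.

land, seed budget

labor: 104/104 (binding)
land: 71/80 (slack 9)
water: 145/145 (binding)
seed budget: 145/155 (slack 10)
By complementary slackness, a constraint with positive slack has shadow price 0 → land, seed budget.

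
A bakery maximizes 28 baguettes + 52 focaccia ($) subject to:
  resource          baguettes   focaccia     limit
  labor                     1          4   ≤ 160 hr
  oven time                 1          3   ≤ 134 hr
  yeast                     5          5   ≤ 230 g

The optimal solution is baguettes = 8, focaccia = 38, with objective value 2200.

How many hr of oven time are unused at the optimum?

oven time used = 1·8 + 3·38 = 122; slack = 134 − 122 = 12.

12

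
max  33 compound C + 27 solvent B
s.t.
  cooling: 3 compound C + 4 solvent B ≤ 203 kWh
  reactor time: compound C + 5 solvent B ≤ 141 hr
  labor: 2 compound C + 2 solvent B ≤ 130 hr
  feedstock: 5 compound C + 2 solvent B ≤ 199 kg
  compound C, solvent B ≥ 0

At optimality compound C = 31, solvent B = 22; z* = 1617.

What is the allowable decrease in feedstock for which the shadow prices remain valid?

142.6

Binding constraints: reactor time, feedstock. The basis is B = [[1,5],[5,2]] with det -23.
Per unit decrease in feedstock, x* moves by d = (-0.2174, 0.0435).
The basis stays optimal until compound C reaches 0; allowable decrease = 142.6 kg.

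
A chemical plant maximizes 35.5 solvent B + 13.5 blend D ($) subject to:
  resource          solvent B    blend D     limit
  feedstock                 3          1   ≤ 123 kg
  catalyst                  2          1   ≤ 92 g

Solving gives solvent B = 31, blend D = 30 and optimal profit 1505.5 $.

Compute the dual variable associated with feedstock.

8.5

At the optimum: feedstock uses 123 of 123 (binding); catalyst uses 92 of 92 (binding).
The binding rows give the dual system: 3·y_feedstock + 2·y_catalyst = 35.5 and 1·y_feedstock + 1·y_catalyst = 13.5.
→ y_feedstock = 8.5 and y_catalyst = 5.
Shadow price of feedstock = 8.5.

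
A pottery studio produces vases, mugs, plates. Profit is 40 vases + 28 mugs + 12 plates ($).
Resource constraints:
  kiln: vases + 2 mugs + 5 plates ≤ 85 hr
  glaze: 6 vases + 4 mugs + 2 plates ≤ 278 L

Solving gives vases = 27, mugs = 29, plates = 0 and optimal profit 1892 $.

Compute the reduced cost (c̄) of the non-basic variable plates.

Check each constraint at x*: kiln 85/85 (tight); glaze 278/278 (tight).
From A_Bᵀ y = c: 1·y_kiln + 6·y_glaze = 40; 2·y_kiln + 4·y_glaze = 28.
This yields shadow prices y_kiln = 1, y_glaze = 6.5.
Reduced cost of plates: c₃ − yᵀa₃ = 12 − (1·5 + 6.5·2) = 12 − 18 = -6.

-6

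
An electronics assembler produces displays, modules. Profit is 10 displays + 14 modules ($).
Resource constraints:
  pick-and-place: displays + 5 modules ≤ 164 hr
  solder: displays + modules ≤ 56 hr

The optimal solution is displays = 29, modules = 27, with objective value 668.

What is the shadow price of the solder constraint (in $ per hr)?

9

Both pick-and-place and solder are binding at x*.
Dual feasibility on the basic columns requires 1·y_pick-and-place + 1·y_solder = 10, 5·y_pick-and-place + 1·y_solder = 14.
Solving: y_pick-and-place = 1, y_solder = 9.
Shadow price of solder = 9.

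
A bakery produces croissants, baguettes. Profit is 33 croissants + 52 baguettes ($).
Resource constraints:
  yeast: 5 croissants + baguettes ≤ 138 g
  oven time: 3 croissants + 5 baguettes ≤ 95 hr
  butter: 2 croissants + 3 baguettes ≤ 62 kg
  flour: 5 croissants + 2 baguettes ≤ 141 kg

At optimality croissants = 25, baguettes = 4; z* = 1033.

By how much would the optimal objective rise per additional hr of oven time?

Check each constraint at x*: yeast 129/138 (slack 9); oven time 95/95 (tight); butter 62/62 (tight); flour 133/141 (slack 8).
By complementary slackness, y = 0 for the non-binding constraints.
The binding rows give the dual system: 3·y_oven time + 2·y_butter = 33 and 5·y_oven time + 3·y_butter = 52.
This yields shadow prices y_oven time = 5, y_butter = 9.
Shadow price of oven time = 5.

5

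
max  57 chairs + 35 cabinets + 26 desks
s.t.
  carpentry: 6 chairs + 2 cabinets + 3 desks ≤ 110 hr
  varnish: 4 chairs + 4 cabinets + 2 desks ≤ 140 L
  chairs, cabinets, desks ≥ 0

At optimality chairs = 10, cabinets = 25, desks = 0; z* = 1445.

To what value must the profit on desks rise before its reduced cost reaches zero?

Check each constraint at x*: carpentry 110/110 (tight); varnish 140/140 (tight).
Dual feasibility on the basic columns requires 6·y_carpentry + 4·y_varnish = 57, 2·y_carpentry + 4·y_varnish = 35.
Solving: y_carpentry = 5.5, y_varnish = 6.
desks enters the basis when its profit ≥ yᵀa₃ = 5.5·3 + 6·2 = 28.5.

28.5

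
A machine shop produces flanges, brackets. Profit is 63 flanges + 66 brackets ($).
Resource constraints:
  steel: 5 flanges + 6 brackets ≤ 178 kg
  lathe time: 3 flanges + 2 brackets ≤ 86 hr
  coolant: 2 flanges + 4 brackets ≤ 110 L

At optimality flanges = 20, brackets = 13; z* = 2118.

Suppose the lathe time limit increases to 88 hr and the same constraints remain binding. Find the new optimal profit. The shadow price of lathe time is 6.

2130

Δb = 2, so new z* = 2118 + (6)·(2) = 2118 + 12 = 2130.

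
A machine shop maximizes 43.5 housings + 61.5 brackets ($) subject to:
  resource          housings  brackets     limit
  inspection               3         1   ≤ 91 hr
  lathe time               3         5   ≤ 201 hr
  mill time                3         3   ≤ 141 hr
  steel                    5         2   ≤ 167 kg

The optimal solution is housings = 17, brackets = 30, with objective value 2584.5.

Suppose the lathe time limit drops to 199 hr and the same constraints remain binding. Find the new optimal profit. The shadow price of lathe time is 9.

Δb = -2, so new z* = 2584.5 + (9)·(-2) = 2584.5 − 18 = 2566.5.

2566.5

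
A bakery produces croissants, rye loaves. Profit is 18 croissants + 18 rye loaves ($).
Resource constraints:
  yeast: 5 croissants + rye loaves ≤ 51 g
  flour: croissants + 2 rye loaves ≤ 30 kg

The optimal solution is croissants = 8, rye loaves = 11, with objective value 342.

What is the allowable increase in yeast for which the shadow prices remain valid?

Binding constraints: yeast, flour. The basis is B = [[5,1],[1,2]] with det 9.
Per unit increase in yeast, x* moves by d = (0.2222, -0.1111).
The basis stays optimal until rye loaves reaches 0; allowable increase = 99 g.

99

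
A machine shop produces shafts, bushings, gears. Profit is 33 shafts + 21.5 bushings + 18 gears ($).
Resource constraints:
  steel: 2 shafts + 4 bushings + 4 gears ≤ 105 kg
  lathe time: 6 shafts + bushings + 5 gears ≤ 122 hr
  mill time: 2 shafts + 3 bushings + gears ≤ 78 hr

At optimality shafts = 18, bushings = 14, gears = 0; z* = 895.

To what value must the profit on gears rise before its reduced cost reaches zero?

Binding: lathe time and mill time. Non-binding: steel (13 unused).
By complementary slackness, y = 0 for the non-binding constraint.
Dual feasibility on the basic columns requires 6·y_lathe time + 2·y_mill time = 33, 1·y_lathe time + 3·y_mill time = 21.5.
This yields shadow prices y_lathe time = 3.5, y_mill time = 6.
gears enters the basis when its profit ≥ yᵀa₃ = 3.5·5 + 6·1 = 23.5.

23.5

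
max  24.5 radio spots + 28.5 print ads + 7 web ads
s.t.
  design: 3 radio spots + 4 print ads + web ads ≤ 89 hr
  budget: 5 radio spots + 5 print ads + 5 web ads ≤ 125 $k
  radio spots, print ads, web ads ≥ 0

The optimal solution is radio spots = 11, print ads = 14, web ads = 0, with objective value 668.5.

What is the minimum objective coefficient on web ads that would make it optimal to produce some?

Both design and budget are binding at x*.
The binding rows give the dual system: 3·y_design + 5·y_budget = 24.5 and 4·y_design + 5·y_budget = 28.5.
Solving: y_design = 4, y_budget = 2.5.
web ads enters the basis when its profit ≥ yᵀa₃ = 4·1 + 2.5·5 = 16.5.

16.5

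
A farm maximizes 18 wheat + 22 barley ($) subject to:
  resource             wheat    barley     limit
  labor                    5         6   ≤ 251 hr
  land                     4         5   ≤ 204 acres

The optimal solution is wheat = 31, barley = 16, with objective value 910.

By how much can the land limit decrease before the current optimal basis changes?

Binding constraints: labor, land. The basis is B = [[5,6],[4,5]] with det 1.
Per unit decrease in land, x* moves by d = (6, -5).
The basis stays optimal until barley reaches 0; allowable decrease = 3.2 acres.

3.2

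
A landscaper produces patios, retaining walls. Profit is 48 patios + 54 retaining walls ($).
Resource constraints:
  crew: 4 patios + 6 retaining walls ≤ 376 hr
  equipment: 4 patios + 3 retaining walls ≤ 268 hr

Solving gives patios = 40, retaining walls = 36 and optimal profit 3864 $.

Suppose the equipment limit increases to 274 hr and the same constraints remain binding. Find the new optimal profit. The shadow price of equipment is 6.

3900

Δb = 6, so new z* = 3864 + (6)·(6) = 3864 + 36 = 3900.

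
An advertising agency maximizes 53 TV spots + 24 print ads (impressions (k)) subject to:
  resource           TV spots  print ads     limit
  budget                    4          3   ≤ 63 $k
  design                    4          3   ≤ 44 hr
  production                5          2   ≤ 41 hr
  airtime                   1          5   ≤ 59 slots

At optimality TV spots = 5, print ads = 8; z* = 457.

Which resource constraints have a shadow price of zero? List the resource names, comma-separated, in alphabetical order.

budget: 44/63 (slack 19)
design: 44/44 (binding)
production: 41/41 (binding)
airtime: 45/59 (slack 14)
By complementary slackness, a constraint with positive slack has shadow price 0 → airtime, budget.

airtime, budget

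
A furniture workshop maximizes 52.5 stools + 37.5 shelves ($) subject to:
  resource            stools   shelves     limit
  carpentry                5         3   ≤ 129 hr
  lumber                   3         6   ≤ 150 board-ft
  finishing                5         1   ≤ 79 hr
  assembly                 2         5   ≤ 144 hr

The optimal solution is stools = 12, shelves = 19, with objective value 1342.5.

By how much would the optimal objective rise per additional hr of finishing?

Binding: lumber and finishing. Non-binding: carpentry (12 unused), assembly (25 unused).
By complementary slackness, y = 0 for the non-binding constraints.
From A_Bᵀ y = c: 3·y_lumber + 5·y_finishing = 52.5; 6·y_lumber + 1·y_finishing = 37.5.
Solving: y_lumber = 5, y_finishing = 7.5.
Shadow price of finishing = 7.5.

7.5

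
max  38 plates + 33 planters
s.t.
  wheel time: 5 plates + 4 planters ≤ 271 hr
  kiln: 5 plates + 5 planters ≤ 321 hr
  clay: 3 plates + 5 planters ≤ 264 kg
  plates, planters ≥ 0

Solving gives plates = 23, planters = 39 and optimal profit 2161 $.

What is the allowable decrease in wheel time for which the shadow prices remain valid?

Binding constraints: wheel time, clay. The basis is B = [[5,4],[3,5]] with det 13.
Per unit decrease in wheel time, x* moves by d = (-0.3846, 0.2308).
The basis stays optimal until plates reaches 0; allowable decrease = 59.8 hr.

59.8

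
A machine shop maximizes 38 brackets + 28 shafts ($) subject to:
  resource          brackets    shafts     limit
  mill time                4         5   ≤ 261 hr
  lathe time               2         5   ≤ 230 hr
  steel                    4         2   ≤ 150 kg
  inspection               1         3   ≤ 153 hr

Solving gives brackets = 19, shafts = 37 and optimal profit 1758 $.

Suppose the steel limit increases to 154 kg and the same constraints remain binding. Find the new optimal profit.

At the optimum: mill time uses 261 of 261 (binding); lathe time uses 223 of 230 (slack = 7); steel uses 150 of 150 (binding); inspection uses 130 of 153 (slack = 23).
By complementary slackness, y = 0 for the non-binding constraints.
Dual feasibility on the basic columns requires 4·y_mill time + 4·y_steel = 38, 5·y_mill time + 2·y_steel = 28.
This yields shadow prices y_mill time = 3, y_steel = 6.5.
Δz = y_steel·Δb = 6.5 × (4) = 26, so new z* = 1758 + 26 = 1784.

1784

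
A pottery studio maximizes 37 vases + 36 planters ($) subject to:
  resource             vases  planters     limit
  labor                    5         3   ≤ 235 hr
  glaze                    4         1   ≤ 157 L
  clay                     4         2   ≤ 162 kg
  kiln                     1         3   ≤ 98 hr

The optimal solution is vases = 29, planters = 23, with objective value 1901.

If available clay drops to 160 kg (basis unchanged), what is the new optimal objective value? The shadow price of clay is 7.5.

1886

Δb = -2, so new z* = 1901 + (7.5)·(-2) = 1901 − 15 = 1886.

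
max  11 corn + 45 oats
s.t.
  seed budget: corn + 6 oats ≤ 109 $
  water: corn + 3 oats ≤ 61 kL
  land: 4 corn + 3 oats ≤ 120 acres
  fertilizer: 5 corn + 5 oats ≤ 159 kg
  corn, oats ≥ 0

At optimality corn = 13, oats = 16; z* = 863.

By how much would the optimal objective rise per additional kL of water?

Binding: seed budget and water. Non-binding: land (20 unused), fertilizer (14 unused).
Slack constraints have shadow price 0 (complementary slackness).
From A_Bᵀ y = c: 1·y_seed budget + 1·y_water = 11; 6·y_seed budget + 3·y_water = 45.
This yields shadow prices y_seed budget = 4, y_water = 7.
Shadow price of water = 7.

7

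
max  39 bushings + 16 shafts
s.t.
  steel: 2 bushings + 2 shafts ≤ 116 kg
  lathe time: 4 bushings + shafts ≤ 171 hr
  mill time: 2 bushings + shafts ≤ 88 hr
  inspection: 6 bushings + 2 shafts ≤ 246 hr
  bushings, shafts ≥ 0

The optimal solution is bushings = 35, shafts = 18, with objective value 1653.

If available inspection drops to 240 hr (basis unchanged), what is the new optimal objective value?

Check each constraint at x*: steel 106/116 (slack 10); lathe time 158/171 (slack 13); mill time 88/88 (tight); inspection 246/246 (tight).
Since steel, lathe time are not tight, their duals are 0.
Dual feasibility on the basic columns requires 2·y_mill time + 6·y_inspection = 39, 1·y_mill time + 2·y_inspection = 16.
→ y_mill time = 9 and y_inspection = 3.5.
Δz = y_inspection·Δb = 3.5 × (-6) = -21, so new z* = 1653 − 21 = 1632.

1632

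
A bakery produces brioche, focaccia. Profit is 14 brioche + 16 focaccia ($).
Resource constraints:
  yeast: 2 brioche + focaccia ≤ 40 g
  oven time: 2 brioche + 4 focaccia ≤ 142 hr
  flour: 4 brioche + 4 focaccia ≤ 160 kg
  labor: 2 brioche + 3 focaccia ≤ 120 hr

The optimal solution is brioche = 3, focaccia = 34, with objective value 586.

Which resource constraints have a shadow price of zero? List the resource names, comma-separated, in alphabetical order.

yeast: 40/40 (binding)
oven time: 142/142 (binding)
flour: 148/160 (slack 12)
labor: 108/120 (slack 12)
By complementary slackness, a constraint with positive slack has shadow price 0 → flour, labor.

flour, labor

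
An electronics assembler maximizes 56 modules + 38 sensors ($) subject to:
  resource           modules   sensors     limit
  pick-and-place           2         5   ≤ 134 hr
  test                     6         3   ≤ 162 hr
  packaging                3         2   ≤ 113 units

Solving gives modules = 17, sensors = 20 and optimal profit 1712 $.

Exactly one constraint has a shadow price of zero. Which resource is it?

packaging

pick-and-place: 134/134 (binding)
test: 162/162 (binding)
packaging: 91/113 (slack 22)
By complementary slackness, a constraint with positive slack has shadow price 0 → packaging.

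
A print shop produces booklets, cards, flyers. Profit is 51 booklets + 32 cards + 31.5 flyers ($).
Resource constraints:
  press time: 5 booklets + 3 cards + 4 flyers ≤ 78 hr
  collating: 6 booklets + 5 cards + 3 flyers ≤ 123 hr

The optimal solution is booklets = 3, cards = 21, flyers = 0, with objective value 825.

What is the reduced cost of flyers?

-7.5

Both press time and collating are binding at x*.
Dual feasibility on the basic columns requires 5·y_press time + 6·y_collating = 51, 3·y_press time + 5·y_collating = 32.
Solving: y_press time = 9, y_collating = 1.
Reduced cost of flyers: c₃ − yᵀa₃ = 31.5 − (9·4 + 1·3) = 31.5 − 39 = -7.5.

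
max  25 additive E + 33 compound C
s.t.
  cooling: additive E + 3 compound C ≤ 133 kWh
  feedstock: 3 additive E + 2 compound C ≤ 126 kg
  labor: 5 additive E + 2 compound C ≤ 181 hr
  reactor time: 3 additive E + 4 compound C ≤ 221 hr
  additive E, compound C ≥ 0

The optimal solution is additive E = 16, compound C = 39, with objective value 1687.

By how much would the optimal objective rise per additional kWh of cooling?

At the optimum: cooling uses 133 of 133 (binding); feedstock uses 126 of 126 (binding); labor uses 158 of 181 (slack = 23); reactor time uses 204 of 221 (slack = 17).
Since labor, reactor time are not tight, their duals are 0.
Dual feasibility on the basic columns requires 1·y_cooling + 3·y_feedstock = 25, 3·y_cooling + 2·y_feedstock = 33.
Solving: y_cooling = 7, y_feedstock = 6.
Shadow price of cooling = 7.

7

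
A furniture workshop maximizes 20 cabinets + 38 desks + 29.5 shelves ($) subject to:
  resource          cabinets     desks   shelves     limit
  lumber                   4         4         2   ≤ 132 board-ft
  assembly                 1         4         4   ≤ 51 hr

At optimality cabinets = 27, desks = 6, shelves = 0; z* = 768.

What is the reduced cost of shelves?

-1.5

At the optimum: lumber uses 132 of 132 (binding); assembly uses 51 of 51 (binding).
From A_Bᵀ y = c: 4·y_lumber + 1·y_assembly = 20; 4·y_lumber + 4·y_assembly = 38.
This yields shadow prices y_lumber = 3.5, y_assembly = 6.
Reduced cost of shelves: c₃ − yᵀa₃ = 29.5 − (3.5·2 + 6·4) = 29.5 − 31 = -1.5.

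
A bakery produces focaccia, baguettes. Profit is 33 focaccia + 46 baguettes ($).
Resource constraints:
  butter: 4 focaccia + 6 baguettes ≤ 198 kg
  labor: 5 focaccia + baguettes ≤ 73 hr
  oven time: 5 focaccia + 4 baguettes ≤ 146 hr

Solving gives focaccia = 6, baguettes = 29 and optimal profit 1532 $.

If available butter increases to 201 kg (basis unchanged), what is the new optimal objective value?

1553

At the optimum: butter uses 198 of 198 (binding); labor uses 59 of 73 (slack = 14); oven time uses 146 of 146 (binding).
Slack constraints have shadow price 0 (complementary slackness).
Dual feasibility on the basic columns requires 4·y_butter + 5·y_oven time = 33, 6·y_butter + 4·y_oven time = 46.
→ y_butter = 7 and y_oven time = 1.
Δz = y_butter·Δb = 7 × (3) = 21, so new z* = 1532 + 21 = 1553.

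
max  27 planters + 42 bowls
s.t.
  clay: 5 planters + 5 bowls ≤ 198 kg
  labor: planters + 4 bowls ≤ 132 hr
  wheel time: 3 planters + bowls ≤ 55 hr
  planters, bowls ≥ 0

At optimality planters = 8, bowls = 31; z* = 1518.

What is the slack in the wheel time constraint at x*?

wheel time used = 3·8 + 1·31 = 55; slack = 55 − 55 = 0.

0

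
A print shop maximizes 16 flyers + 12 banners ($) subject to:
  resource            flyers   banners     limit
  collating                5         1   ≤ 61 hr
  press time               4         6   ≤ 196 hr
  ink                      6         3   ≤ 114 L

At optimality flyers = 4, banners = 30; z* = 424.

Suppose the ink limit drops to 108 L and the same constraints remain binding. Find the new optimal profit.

Check each constraint at x*: collating 50/61 (slack 11); press time 196/196 (tight); ink 114/114 (tight).
Slack constraints have shadow price 0 (complementary slackness).
The binding rows give the dual system: 4·y_press time + 6·y_ink = 16 and 6·y_press time + 3·y_ink = 12.
Solving: y_press time = 1, y_ink = 2.
Δz = y_ink·Δb = 2 × (-6) = -12, so new z* = 424 − 12 = 412.

412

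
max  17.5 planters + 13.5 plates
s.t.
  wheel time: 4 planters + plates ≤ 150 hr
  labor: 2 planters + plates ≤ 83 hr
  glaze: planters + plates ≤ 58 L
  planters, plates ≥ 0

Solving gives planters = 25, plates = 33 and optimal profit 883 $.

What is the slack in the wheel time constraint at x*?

17

wheel time used = 4·25 + 1·33 = 133; slack = 150 − 133 = 17.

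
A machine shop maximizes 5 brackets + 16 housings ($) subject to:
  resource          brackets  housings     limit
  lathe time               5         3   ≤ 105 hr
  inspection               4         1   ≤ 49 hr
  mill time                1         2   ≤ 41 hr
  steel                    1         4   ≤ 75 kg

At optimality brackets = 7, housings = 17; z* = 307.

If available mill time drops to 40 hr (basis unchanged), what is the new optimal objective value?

305

At the optimum: lathe time uses 86 of 105 (slack = 19); inspection uses 45 of 49 (slack = 4); mill time uses 41 of 41 (binding); steel uses 75 of 75 (binding).
Since lathe time, inspection are not tight, their duals are 0.
The binding rows give the dual system: 1·y_mill time + 1·y_steel = 5 and 2·y_mill time + 4·y_steel = 16.
This yields shadow prices y_mill time = 2, y_steel = 3.
Δz = y_mill time·Δb = 2 × (-1) = -2, so new z* = 307 − 2 = 305.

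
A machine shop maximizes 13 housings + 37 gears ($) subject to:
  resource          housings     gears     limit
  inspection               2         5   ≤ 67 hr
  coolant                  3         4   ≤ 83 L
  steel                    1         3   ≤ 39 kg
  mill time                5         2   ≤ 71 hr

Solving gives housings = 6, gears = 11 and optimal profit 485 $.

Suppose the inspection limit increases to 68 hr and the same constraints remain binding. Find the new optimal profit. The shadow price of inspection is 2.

487

Δb = 1, so new z* = 485 + (2)·(1) = 485 + 2 = 487.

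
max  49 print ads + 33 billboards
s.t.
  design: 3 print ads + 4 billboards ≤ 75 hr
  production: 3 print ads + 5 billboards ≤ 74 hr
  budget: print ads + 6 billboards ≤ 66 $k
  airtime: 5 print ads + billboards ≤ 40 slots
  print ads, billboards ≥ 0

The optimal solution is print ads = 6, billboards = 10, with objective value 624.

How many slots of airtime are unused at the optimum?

0

airtime used = 5·6 + 1·10 = 40; slack = 40 − 40 = 0.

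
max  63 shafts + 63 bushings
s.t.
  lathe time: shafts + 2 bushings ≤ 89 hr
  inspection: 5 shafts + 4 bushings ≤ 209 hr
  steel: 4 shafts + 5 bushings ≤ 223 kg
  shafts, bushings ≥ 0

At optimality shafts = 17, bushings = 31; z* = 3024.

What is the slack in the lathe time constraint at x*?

lathe time used = 1·17 + 2·31 = 79; slack = 89 − 79 = 10.

10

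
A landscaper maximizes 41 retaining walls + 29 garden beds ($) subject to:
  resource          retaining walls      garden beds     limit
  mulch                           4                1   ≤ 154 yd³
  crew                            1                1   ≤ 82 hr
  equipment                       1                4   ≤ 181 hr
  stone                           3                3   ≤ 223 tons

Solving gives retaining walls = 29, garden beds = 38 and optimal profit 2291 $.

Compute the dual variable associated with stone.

0

Binding: mulch and equipment. Non-binding: crew (15 unused), stone (22 unused).
Since crew, stone are not tight, their duals are 0.
From A_Bᵀ y = c: 4·y_mulch + 1·y_equipment = 41; 1·y_mulch + 4·y_equipment = 29.
This yields shadow prices y_mulch = 9, y_equipment = 5.
Shadow price of stone = 0.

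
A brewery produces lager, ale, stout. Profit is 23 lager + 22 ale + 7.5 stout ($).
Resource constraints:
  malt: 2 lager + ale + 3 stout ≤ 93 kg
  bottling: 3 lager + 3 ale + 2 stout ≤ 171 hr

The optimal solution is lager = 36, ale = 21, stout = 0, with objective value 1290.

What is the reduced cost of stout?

Check each constraint at x*: malt 93/93 (tight); bottling 171/171 (tight).
The binding rows give the dual system: 2·y_malt + 3·y_bottling = 23 and 1·y_malt + 3·y_bottling = 22.
Solving: y_malt = 1, y_bottling = 7.
Reduced cost of stout: c₃ − yᵀa₃ = 7.5 − (1·3 + 7·2) = 7.5 − 17 = -9.5.

-9.5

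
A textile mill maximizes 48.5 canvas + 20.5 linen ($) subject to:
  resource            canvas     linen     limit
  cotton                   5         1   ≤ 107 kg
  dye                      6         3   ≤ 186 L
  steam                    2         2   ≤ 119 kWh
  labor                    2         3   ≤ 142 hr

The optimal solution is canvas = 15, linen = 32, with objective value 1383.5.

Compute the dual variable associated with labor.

Check each constraint at x*: cotton 107/107 (tight); dye 186/186 (tight); steam 94/119 (slack 25); labor 126/142 (slack 16).
Since steam, labor are not tight, their duals are 0.
Dual feasibility on the basic columns requires 5·y_cotton + 6·y_dye = 48.5, 1·y_cotton + 3·y_dye = 20.5.
→ y_cotton = 2.5 and y_dye = 6.
Shadow price of labor = 0.

0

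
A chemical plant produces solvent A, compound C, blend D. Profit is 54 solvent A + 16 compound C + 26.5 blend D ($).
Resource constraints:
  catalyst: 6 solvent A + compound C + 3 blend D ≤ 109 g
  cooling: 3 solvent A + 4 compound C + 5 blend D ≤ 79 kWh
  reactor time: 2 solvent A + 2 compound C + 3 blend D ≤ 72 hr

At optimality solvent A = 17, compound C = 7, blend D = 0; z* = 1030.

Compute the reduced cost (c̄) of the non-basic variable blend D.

-7.5

Check each constraint at x*: catalyst 109/109 (tight); cooling 79/79 (tight); reactor time 48/72 (slack 24).
By complementary slackness, y = 0 for the non-binding constraint.
Dual feasibility on the basic columns requires 6·y_catalyst + 3·y_cooling = 54, 1·y_catalyst + 4·y_cooling = 16.
Solving: y_catalyst = 8, y_cooling = 2.
Reduced cost of blend D: c₃ − yᵀa₃ = 26.5 − (8·3 + 2·5) = 26.5 − 34 = -7.5.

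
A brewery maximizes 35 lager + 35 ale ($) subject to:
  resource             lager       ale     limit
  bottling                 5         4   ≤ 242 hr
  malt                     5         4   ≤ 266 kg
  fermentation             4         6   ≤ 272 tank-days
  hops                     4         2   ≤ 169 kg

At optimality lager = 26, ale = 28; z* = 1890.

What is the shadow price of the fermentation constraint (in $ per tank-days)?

2.5

Binding: bottling and fermentation. Non-binding: malt (24 unused), hops (9 unused).
Slack constraints have shadow price 0 (complementary slackness).
The binding rows give the dual system: 5·y_bottling + 4·y_fermentation = 35 and 4·y_bottling + 6·y_fermentation = 35.
→ y_bottling = 5 and y_fermentation = 2.5.
Shadow price of fermentation = 2.5.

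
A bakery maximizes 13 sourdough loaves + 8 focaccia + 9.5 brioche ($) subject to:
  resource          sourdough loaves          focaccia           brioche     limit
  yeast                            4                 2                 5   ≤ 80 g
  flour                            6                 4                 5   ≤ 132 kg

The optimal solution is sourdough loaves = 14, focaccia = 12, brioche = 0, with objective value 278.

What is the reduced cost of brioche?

Both yeast and flour are binding at x*.
The binding rows give the dual system: 4·y_yeast + 6·y_flour = 13 and 2·y_yeast + 4·y_flour = 8.
This yields shadow prices y_yeast = 1, y_flour = 1.5.
Reduced cost of brioche: c₃ − yᵀa₃ = 9.5 − (1·5 + 1.5·5) = 9.5 − 12.5 = -3.

-3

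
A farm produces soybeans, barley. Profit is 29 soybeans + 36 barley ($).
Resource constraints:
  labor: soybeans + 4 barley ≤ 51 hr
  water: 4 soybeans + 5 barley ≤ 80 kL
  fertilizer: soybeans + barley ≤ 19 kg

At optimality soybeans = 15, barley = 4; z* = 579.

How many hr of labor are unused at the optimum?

labor used = 1·15 + 4·4 = 31; slack = 51 − 31 = 20.

20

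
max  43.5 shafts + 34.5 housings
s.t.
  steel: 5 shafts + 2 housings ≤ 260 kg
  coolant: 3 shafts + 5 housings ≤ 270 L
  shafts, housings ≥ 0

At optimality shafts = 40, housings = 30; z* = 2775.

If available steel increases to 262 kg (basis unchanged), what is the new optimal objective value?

Check each constraint at x*: steel 260/260 (tight); coolant 270/270 (tight).
Dual feasibility on the basic columns requires 5·y_steel + 3·y_coolant = 43.5, 2·y_steel + 5·y_coolant = 34.5.
This yields shadow prices y_steel = 6, y_coolant = 4.5.
Δz = y_steel·Δb = 6 × (2) = 12, so new z* = 2775 + 12 = 2787.

2787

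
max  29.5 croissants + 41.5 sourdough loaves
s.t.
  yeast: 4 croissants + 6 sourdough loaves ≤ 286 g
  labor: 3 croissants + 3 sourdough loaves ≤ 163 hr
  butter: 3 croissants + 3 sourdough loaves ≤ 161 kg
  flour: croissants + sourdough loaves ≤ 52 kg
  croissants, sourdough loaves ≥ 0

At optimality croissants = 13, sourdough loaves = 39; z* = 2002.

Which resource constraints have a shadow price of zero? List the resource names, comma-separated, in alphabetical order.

yeast: 286/286 (binding)
labor: 156/163 (slack 7)
butter: 156/161 (slack 5)
flour: 52/52 (binding)
By complementary slackness, a constraint with positive slack has shadow price 0 → butter, labor.

butter, labor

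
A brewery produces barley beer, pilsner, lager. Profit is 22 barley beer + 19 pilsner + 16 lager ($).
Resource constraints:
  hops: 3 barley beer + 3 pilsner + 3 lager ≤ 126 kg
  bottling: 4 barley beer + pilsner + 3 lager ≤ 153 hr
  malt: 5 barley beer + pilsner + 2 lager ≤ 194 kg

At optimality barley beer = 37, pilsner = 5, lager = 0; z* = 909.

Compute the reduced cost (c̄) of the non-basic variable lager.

Binding: hops and bottling. Non-binding: malt (4 unused).
By complementary slackness, y = 0 for the non-binding constraint.
The binding rows give the dual system: 3·y_hops + 4·y_bottling = 22 and 3·y_hops + 1·y_bottling = 19.
This yields shadow prices y_hops = 6, y_bottling = 1.
Reduced cost of lager: c₃ − yᵀa₃ = 16 − (6·3 + 1·3) = 16 − 21 = -5.

-5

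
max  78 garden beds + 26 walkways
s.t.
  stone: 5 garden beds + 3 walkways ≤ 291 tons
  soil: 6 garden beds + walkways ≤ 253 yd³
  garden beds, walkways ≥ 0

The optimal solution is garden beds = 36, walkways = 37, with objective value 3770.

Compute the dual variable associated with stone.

Check each constraint at x*: stone 291/291 (tight); soil 253/253 (tight).
The binding rows give the dual system: 5·y_stone + 6·y_soil = 78 and 3·y_stone + 1·y_soil = 26.
Solving: y_stone = 6, y_soil = 8.
Shadow price of stone = 6.

6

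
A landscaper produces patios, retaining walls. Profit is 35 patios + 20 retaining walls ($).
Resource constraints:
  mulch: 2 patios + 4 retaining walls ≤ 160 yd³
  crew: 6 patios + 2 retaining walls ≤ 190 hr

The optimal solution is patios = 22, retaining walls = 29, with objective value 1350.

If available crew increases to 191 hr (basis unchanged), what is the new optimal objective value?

Check each constraint at x*: mulch 160/160 (tight); crew 190/190 (tight).
The binding rows give the dual system: 2·y_mulch + 6·y_crew = 35 and 4·y_mulch + 2·y_crew = 20.
Solving: y_mulch = 2.5, y_crew = 5.
Δz = y_crew·Δb = 5 × (1) = 5, so new z* = 1350 + 5 = 1355.

1355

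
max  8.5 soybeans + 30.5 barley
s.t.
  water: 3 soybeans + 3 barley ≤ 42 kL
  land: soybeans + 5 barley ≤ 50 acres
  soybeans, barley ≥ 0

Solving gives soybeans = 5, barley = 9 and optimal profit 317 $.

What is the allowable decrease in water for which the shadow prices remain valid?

12

Binding constraints: water, land. The basis is B = [[3,3],[1,5]] with det 12.
Per unit decrease in water, x* moves by d = (-0.4167, 0.0833).
The basis stays optimal until soybeans reaches 0; allowable decrease = 12 kL.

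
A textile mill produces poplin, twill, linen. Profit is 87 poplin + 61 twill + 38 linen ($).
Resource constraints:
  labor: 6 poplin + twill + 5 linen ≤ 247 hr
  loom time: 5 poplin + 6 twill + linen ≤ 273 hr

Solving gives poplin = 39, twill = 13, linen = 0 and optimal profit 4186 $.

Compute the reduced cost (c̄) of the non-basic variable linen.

Both labor and loom time are binding at x*.
From A_Bᵀ y = c: 6·y_labor + 5·y_loom time = 87; 1·y_labor + 6·y_loom time = 61.
Solving: y_labor = 7, y_loom time = 9.
Reduced cost of linen: c₃ − yᵀa₃ = 38 − (7·5 + 9·1) = 38 − 44 = -6.

-6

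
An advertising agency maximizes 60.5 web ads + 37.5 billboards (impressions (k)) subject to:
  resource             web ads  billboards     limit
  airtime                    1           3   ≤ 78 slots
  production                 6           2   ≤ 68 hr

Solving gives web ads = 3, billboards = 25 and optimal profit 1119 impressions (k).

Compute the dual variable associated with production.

9

Check each constraint at x*: airtime 78/78 (tight); production 68/68 (tight).
Dual feasibility on the basic columns requires 1·y_airtime + 6·y_production = 60.5, 3·y_airtime + 2·y_production = 37.5.
→ y_airtime = 6.5 and y_production = 9.
Shadow price of production = 9.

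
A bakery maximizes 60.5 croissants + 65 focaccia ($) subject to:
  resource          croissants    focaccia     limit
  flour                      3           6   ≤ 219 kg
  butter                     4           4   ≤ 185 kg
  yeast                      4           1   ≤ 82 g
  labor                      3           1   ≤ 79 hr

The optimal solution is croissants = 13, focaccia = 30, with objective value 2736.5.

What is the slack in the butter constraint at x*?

13

butter used = 4·13 + 4·30 = 172; slack = 185 − 172 = 13.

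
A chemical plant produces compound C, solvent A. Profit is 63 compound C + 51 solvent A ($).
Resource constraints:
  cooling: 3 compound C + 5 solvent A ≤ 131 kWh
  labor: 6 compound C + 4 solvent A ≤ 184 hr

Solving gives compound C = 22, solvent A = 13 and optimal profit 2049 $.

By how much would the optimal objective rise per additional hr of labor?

9

Check each constraint at x*: cooling 131/131 (tight); labor 184/184 (tight).
From A_Bᵀ y = c: 3·y_cooling + 6·y_labor = 63; 5·y_cooling + 4·y_labor = 51.
→ y_cooling = 3 and y_labor = 9.
Shadow price of labor = 9.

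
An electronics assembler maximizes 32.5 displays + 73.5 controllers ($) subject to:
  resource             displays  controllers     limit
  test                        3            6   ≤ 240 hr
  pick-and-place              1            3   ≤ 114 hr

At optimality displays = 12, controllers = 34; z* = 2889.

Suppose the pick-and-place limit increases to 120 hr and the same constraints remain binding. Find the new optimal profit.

Both test and pick-and-place are binding at x*.
Dual feasibility on the basic columns requires 3·y_test + 1·y_pick-and-place = 32.5, 6·y_test + 3·y_pick-and-place = 73.5.
This yields shadow prices y_test = 8, y_pick-and-place = 8.5.
Δz = y_pick-and-place·Δb = 8.5 × (6) = 51, so new z* = 2889 + 51 = 2940.

2940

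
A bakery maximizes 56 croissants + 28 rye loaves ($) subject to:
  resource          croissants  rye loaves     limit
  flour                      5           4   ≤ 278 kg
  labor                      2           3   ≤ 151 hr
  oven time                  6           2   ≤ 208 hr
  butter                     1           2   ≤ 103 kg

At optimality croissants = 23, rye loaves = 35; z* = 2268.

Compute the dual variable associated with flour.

0

Binding: labor and oven time. Non-binding: flour (23 unused), butter (10 unused).
Since flour, butter are not tight, their duals are 0.
From A_Bᵀ y = c: 2·y_labor + 6·y_oven time = 56; 3·y_labor + 2·y_oven time = 28.
This yields shadow prices y_labor = 4, y_oven time = 8.
Shadow price of flour = 0.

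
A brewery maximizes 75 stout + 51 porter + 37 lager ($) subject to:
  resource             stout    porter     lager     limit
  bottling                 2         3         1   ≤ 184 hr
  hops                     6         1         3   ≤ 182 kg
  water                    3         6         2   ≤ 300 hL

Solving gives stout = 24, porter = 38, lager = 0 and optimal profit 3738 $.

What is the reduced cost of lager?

At the optimum: bottling uses 162 of 184 (slack = 22); hops uses 182 of 182 (binding); water uses 300 of 300 (binding).
Slack constraints have shadow price 0 (complementary slackness).
Dual feasibility on the basic columns requires 6·y_hops + 3·y_water = 75, 1·y_hops + 6·y_water = 51.
This yields shadow prices y_hops = 9, y_water = 7.
Reduced cost of lager: c₃ − yᵀa₃ = 37 − (9·3 + 7·2) = 37 − 41 = -4.

-4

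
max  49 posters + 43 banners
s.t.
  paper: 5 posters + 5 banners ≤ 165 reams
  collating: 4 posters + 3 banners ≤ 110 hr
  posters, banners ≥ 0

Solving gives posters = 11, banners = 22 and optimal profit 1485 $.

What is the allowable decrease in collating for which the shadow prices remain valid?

Binding constraints: paper, collating. The basis is B = [[5,5],[4,3]] with det -5.
Per unit decrease in collating, x* moves by d = (-1, 1).
The basis stays optimal until posters reaches 0; allowable decrease = 11 hr.

11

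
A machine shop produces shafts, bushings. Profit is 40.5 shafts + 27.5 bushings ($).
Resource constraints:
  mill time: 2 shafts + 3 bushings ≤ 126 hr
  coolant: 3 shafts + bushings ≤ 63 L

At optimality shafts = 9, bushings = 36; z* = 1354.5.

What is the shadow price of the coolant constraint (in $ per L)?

Check each constraint at x*: mill time 126/126 (tight); coolant 63/63 (tight).
From A_Bᵀ y = c: 2·y_mill time + 3·y_coolant = 40.5; 3·y_mill time + 1·y_coolant = 27.5.
→ y_mill time = 6 and y_coolant = 9.5.
Shadow price of coolant = 9.5.

9.5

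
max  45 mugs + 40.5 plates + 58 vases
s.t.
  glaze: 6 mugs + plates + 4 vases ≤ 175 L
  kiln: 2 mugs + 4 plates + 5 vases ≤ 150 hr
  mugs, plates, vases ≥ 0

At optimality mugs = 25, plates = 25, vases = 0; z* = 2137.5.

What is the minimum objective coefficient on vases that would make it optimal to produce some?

63

Both glaze and kiln are binding at x*.
The binding rows give the dual system: 6·y_glaze + 2·y_kiln = 45 and 1·y_glaze + 4·y_kiln = 40.5.
→ y_glaze = 4.5 and y_kiln = 9.
vases enters the basis when its profit ≥ yᵀa₃ = 4.5·4 + 9·5 = 63.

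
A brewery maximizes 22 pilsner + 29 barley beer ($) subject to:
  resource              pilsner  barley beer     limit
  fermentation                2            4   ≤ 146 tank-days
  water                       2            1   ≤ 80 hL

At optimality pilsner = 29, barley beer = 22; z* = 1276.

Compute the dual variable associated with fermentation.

6

At the optimum: fermentation uses 146 of 146 (binding); water uses 80 of 80 (binding).
From A_Bᵀ y = c: 2·y_fermentation + 2·y_water = 22; 4·y_fermentation + 1·y_water = 29.
This yields shadow prices y_fermentation = 6, y_water = 5.
Shadow price of fermentation = 6.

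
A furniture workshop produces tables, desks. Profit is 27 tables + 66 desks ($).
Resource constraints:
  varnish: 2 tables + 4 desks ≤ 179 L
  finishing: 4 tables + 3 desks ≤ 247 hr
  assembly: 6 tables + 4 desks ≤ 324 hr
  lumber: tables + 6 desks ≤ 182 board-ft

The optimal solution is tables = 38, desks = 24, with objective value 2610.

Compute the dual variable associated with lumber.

9

Binding: assembly and lumber. Non-binding: varnish (7 unused), finishing (23 unused).
By complementary slackness, y = 0 for the non-binding constraints.
The binding rows give the dual system: 6·y_assembly + 1·y_lumber = 27 and 4·y_assembly + 6·y_lumber = 66.
→ y_assembly = 3 and y_lumber = 9.
Shadow price of lumber = 9.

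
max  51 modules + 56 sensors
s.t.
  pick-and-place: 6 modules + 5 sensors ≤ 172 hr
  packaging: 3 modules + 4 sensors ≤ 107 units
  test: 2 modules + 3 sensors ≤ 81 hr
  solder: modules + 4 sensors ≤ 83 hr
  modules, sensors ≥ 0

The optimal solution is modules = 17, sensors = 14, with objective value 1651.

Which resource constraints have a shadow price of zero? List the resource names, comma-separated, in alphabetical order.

solder, test

pick-and-place: 172/172 (binding)
packaging: 107/107 (binding)
test: 76/81 (slack 5)
solder: 73/83 (slack 10)
By complementary slackness, a constraint with positive slack has shadow price 0 → solder, test.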